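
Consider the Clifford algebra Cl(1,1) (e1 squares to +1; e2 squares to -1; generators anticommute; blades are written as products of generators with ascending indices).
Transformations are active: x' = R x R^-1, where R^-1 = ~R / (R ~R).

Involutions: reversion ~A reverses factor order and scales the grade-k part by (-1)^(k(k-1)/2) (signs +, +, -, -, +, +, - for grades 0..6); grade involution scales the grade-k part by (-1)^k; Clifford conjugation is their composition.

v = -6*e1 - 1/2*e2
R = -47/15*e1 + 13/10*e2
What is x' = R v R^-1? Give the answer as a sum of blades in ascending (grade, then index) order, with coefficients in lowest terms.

~R = -47/15*e1 + 13/10*e2, and R ~R = 1463/180, so R^-1 = ~R / (1463/180).
R v = 389/20 + 281/30*e1 e2
Answer: -65808/7315*e1 + 98341/14630*e2


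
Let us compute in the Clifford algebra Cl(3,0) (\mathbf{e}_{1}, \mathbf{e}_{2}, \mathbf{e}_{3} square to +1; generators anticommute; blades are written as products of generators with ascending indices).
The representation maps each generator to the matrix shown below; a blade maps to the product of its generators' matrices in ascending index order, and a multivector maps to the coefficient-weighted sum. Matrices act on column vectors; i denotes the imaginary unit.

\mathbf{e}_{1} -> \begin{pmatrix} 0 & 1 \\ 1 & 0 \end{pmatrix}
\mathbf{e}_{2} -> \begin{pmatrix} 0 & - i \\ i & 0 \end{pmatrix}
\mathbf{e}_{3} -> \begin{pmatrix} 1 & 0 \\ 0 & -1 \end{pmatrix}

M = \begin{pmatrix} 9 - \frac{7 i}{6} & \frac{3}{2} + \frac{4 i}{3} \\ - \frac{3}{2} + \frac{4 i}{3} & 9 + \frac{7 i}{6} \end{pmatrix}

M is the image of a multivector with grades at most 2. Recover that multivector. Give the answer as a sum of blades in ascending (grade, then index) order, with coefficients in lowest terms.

Method: 1, rho(e_{1}), rho(e_{2}), rho(e_{3}) form a trace-orthogonal basis of the 2x2 complex matrices (tr(X Y) = 2 if X = Y, else 0), so M = m0*1 + m1*rho(e_{1}) + m2*rho(e_{2}) + m3*rho(e_{3}) with m0 = tr(M)/2 = 9, m1 = tr(M rho(e_{1}))/2 = \frac{4 i}{3}, m2 = tr(M rho(e_{2}))/2 = \frac{3 i}{2}, m3 = tr(M rho(e_{3}))/2 = - \frac{7 i}{6}.
Multiplying table entries, the bivector images are rho(e_{1} e_{2}) = i*rho(e_{3}), rho(e_{1} e_{3}) = -i*rho(e_{2}), rho(e_{2} e_{3}) = i*rho(e_{1}); with real blade coefficients the real parts of m0..m3 are the coefficients of 1, e_{1}, e_{2}, e_{3} and the imaginary parts give the bivectors (e_{2} e_{3}: Im m1, e_{1} e_{3}: -Im m2, e_{1} e_{2}: Im m3).
Answer: 9 - \frac{7}{6} e_{1} e_{2} - \frac{3}{2} e_{1} e_{3} + \frac{4}{3} e_{2} e_{3}


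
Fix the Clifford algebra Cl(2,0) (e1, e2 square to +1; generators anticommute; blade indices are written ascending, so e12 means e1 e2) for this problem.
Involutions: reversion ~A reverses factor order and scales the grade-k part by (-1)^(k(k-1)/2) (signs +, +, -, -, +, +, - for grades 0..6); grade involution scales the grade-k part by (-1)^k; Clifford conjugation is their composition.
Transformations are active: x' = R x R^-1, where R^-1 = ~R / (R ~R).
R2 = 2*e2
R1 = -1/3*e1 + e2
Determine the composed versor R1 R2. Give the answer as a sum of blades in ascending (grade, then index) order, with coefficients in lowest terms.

Distribute over the terms of R2 (each basis-blade product reordered to ascending indices, repeated generators contracted through their squares):
R1 (2*e2) = 2 - 2/3*e12
Answer: 2 - 2/3*e12


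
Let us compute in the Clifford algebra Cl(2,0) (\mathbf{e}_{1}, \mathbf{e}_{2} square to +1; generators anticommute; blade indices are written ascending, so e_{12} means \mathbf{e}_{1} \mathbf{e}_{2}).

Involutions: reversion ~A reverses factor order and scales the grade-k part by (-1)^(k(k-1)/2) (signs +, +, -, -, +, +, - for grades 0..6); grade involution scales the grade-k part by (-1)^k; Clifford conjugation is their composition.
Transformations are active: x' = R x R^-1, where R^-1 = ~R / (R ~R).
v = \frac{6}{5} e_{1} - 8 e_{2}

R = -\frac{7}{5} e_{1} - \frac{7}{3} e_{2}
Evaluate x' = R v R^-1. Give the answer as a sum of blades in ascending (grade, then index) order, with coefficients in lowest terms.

~R = -\frac{7}{5} e_{1} - \frac{7}{3} e_{2}, and R ~R = \frac{1666}{225}, so R^-1 = ~R / (\frac{1666}{225}).
R v = \frac{1274}{75} + 14 e_{12}
Answer: -\frac{648}{85} e_{1} - \frac{46}{17} e_{2}


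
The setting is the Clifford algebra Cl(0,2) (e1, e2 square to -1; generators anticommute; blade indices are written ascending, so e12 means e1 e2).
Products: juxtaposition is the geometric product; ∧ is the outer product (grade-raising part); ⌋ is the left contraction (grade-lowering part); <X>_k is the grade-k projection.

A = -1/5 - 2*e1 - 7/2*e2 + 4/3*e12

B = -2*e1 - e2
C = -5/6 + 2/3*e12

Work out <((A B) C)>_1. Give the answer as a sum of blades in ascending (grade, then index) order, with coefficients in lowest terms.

step 1: -15/2 + 26/15*e1 - 37/15*e2 - 5*e12
step 2: 115/12 - 139/45*e1 + 9/10*e2 - 5/6*e12
step 3: -139/45*e1 + 9/10*e2
Answer: -139/45*e1 + 9/10*e2


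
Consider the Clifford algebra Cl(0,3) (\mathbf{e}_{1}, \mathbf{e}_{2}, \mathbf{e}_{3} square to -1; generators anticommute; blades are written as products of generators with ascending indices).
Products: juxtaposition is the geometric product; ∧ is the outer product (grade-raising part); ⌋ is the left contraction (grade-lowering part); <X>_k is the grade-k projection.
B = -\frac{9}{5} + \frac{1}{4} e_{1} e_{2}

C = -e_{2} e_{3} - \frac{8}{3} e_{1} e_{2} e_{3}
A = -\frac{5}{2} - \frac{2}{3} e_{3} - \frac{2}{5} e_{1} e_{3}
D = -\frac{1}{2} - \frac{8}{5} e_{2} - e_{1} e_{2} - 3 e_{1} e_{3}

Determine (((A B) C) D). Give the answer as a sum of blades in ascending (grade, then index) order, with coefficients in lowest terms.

step 1: \frac{9}{2} + \frac{6}{5} e_{3} - \frac{5}{8} e_{1} e_{2} + \frac{18}{25} e_{1} e_{3} + \frac{1}{10} e_{2} e_{3} - \frac{1}{6} e_{1} e_{2} e_{3}
step 2: \frac{49}{90} + \frac{1}{10} e_{1} - \frac{78}{25} e_{2} - \frac{5}{3} e_{3} + \frac{62}{25} e_{1} e_{2} - \frac{5}{8} e_{1} e_{3} - \frac{9}{2} e_{2} e_{3} - 12 e_{1} e_{2} e_{3}
step 3: -\frac{41933}{9000} + \frac{6019}{500} e_{1} + \frac{3311}{90} e_{2} - \frac{11}{3} e_{3} - \frac{139}{9} e_{1} e_{2} + \frac{5371}{240} e_{1} e_{3} - \frac{5089}{600} e_{2} e_{3} - \frac{202}{75} e_{1} e_{2} e_{3}
Answer: -\frac{41933}{9000} + \frac{6019}{500} e_{1} + \frac{3311}{90} e_{2} - \frac{11}{3} e_{3} - \frac{139}{9} e_{1} e_{2} + \frac{5371}{240} e_{1} e_{3} - \frac{5089}{600} e_{2} e_{3} - \frac{202}{75} e_{1} e_{2} e_{3}


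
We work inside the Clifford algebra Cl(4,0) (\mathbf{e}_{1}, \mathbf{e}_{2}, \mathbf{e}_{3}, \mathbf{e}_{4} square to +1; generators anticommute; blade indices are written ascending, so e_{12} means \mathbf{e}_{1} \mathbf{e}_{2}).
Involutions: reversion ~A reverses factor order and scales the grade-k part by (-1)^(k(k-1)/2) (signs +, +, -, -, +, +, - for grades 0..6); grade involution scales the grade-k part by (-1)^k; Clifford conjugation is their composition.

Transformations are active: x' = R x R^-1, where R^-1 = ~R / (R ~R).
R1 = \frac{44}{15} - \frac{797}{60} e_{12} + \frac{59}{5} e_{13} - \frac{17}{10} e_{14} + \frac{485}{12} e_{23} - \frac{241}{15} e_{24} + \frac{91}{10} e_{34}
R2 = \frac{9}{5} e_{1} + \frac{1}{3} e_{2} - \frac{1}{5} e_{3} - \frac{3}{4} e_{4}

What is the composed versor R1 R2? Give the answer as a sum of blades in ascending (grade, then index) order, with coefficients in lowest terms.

Distribute over the terms of R2 (each basis-blade product reordered to ascending indices, repeated generators contracted through their squares):
R1 (\frac{9}{5} e_{1}) = \frac{132}{25} e_{1} + \frac{2391}{100} e_{2} - \frac{531}{25} e_{3} + \frac{153}{50} e_{4} + \frac{291}{4} e_{123} - \frac{723}{25} e_{124} + \frac{819}{50} e_{134}
R1 (\frac{1}{3} e_{2}) = -\frac{797}{180} e_{1} + \frac{44}{45} e_{2} - \frac{485}{36} e_{3} + \frac{241}{45} e_{4} - \frac{59}{15} e_{123} + \frac{17}{30} e_{124} + \frac{91}{30} e_{234}
R1 (-\frac{1}{5} e_{3}) = -\frac{59}{25} e_{1} - \frac{97}{12} e_{2} - \frac{44}{75} e_{3} + \frac{91}{50} e_{4} + \frac{797}{300} e_{123} - \frac{17}{50} e_{134} - \frac{241}{75} e_{234}
R1 (-\frac{3}{4} e_{4}) = \frac{51}{40} e_{1} + \frac{241}{20} e_{2} - \frac{273}{40} e_{3} - \frac{11}{5} e_{4} + \frac{797}{80} e_{124} - \frac{177}{20} e_{134} - \frac{485}{16} e_{234}
Summing the partial products and collecting blades:
Answer: -\frac{419}{1800} e_{1} + \frac{25969}{900} e_{2} - \frac{75823}{1800} e_{3} + \frac{1808}{225} e_{4} + \frac{10721}{150} e_{123} - \frac{22069}{1200} e_{124} + \frac{719}{100} e_{134} - \frac{12197}{400} e_{234}


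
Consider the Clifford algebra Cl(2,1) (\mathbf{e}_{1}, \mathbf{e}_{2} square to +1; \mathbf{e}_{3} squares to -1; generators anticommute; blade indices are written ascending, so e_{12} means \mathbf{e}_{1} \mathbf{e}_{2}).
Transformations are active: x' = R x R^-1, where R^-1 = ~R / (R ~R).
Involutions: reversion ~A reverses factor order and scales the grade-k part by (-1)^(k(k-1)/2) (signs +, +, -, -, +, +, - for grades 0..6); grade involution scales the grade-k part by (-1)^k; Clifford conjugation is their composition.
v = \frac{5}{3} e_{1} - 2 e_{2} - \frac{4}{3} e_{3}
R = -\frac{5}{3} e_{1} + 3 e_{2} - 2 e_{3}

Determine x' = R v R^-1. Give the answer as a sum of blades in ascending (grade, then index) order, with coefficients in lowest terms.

~R = -\frac{5}{3} e_{1} + 3 e_{2} - 2 e_{3}, and R ~R = \frac{70}{9}, so R^-1 = ~R / (\frac{70}{9}).
R v = -\frac{103}{9} - \frac{5}{3} e_{12} + \frac{50}{9} e_{13} - 8 e_{23}
Answer: \frac{68}{21} e_{1} - \frac{239}{35} e_{2} + \frac{758}{105} e_{3}


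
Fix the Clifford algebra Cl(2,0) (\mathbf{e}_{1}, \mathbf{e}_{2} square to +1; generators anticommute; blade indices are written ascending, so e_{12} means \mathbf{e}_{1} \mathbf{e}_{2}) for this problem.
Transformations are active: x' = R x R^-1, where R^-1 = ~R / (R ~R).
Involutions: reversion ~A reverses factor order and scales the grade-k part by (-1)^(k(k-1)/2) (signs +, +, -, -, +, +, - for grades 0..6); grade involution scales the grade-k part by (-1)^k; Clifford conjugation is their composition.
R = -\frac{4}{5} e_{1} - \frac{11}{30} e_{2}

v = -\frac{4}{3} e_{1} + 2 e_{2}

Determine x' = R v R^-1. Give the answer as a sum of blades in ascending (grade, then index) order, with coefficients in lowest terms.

~R = -\frac{4}{5} e_{1} - \frac{11}{30} e_{2}, and R ~R = \frac{697}{900}, so R^-1 = ~R / (\frac{697}{900}).
R v = \frac{1}{3} - \frac{94}{45} e_{12}
Answer: \frac{1348}{2091} e_{1} - \frac{1614}{697} e_{2}


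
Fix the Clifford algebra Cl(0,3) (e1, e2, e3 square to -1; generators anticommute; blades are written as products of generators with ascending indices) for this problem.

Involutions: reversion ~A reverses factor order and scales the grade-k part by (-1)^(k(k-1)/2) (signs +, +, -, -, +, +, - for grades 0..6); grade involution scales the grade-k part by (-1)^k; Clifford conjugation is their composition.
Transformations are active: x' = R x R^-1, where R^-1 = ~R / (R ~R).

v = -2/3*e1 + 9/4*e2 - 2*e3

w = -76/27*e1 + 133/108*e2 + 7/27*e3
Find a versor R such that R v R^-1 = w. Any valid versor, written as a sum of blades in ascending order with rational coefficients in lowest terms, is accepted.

Construction: equal norms (both -1369/144) license R = v + w = -94/27*e1 + 94/27*e2 - 47/27*e3 — nothing changes along that direction, while (v - w)/2 changes sign, so v maps onto w.
Answer: -94/27*e1 + 94/27*e2 - 47/27*e3


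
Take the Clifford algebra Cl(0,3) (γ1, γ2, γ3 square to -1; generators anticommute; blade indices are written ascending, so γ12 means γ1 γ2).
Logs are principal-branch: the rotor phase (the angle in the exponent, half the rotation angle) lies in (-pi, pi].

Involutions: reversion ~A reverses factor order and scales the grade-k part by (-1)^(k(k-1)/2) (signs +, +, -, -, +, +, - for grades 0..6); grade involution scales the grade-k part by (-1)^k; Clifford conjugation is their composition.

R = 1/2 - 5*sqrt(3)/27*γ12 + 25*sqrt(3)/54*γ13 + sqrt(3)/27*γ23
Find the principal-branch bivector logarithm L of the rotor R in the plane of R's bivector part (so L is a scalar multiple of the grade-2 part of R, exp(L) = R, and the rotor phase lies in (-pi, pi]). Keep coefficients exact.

The scalar part of R is 1/2, which pins the rotor phase on the principal branch; dividing the bivector part by the sine of that phase recovers the unit plane, and L is the phase times that plane.
Concretely: cos(phase) = 1/2 gives phase = ±pi/3, and since phase/sin(phase) is even the sign is immaterial: L = (phase/sin(phase)) * <R>_2 = (2*sqrt(3)*pi/9) * <R>_2.
Answer: -10*pi/81*γ12 + 25*pi/81*γ13 + 2*pi/81*γ23


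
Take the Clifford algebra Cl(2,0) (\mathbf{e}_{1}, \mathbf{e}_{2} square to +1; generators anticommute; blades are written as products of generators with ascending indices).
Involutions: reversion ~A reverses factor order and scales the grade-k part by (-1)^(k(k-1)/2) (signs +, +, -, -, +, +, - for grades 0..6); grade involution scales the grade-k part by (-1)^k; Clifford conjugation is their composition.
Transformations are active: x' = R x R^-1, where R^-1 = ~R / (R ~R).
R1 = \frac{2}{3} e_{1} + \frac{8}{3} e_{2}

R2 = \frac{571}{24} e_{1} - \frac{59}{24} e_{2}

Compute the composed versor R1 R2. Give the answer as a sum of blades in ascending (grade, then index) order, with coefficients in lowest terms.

Distribute over the terms of R1 (each basis-blade product reordered to ascending indices, repeated generators contracted through their squares):
(\frac{2}{3} e_{1}) R2 = \frac{571}{36} - \frac{59}{36} e_{1} e_{2}
(\frac{8}{3} e_{2}) R2 = -\frac{59}{9} - \frac{571}{9} e_{1} e_{2}
Summing the partial products and collecting blades:
Answer: \frac{335}{36} - \frac{781}{12} e_{1} e_{2}


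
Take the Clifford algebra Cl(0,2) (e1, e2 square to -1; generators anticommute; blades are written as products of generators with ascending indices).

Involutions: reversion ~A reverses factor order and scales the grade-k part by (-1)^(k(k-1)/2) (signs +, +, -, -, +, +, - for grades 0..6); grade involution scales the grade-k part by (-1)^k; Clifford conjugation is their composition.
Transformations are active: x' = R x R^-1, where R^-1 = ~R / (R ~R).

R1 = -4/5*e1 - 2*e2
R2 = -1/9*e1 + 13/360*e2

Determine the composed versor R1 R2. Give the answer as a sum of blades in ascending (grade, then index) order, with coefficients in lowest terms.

Distribute over the terms of R1 (each basis-blade product reordered to ascending indices, repeated generators contracted through their squares):
(-4/5*e1) R2 = -4/45 - 13/450*e1 e2
(-2*e2) R2 = 13/180 - 2/9*e1 e2
Summing the partial products and collecting blades:
Answer: -1/60 - 113/450*e1 e2


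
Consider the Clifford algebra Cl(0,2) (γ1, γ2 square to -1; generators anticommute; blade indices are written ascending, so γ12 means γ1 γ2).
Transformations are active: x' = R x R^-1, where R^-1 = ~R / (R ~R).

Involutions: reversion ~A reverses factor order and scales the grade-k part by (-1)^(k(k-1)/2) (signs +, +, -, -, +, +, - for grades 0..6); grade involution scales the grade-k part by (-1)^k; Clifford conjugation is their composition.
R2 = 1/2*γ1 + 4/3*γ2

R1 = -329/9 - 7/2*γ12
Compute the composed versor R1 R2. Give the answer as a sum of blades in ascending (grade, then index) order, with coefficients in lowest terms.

Distribute over the terms of R1 (each basis-blade product reordered to ascending indices, repeated generators contracted through their squares):
(-329/9) R2 = -329/18*γ1 - 1316/27*γ2
(-7/2*γ12) R2 = 14/3*γ1 - 7/4*γ2
Summing the partial products and collecting blades:
Answer: -245/18*γ1 - 5453/108*γ2


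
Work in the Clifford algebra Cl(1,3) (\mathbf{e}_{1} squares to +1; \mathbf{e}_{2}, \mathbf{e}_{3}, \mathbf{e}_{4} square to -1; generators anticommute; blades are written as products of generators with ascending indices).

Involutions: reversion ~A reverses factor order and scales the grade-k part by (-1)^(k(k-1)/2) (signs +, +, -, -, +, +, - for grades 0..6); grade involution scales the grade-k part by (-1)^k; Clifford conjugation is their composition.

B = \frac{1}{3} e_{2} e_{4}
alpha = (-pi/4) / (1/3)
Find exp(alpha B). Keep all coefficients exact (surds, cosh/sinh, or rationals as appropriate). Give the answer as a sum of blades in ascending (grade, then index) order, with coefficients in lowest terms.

B^2 = (\frac{1}{3})^2*(e_{2} e_{4})^2 = \frac{1}{9}*(-1) = -\frac{1}{9} (a basis 2-blade squares to minus the product of its generators' squares).
B^2 = -\frac{1}{9} — circular case — the even/odd split gives cos and sin: l = \frac{1}{3}, alpha*l = - \frac{\pi}{4}, so exp(alpha B) = cos(- \frac{\pi}{4}) + (sin(- \frac{\pi}{4})/(\frac{1}{3}))*B = \frac{\sqrt{2}}{2} + (- \frac{3 \sqrt{2}}{2})*B.
Answer: \frac{\sqrt{2}}{2} - \frac{\sqrt{2}}{2} e_{2} e_{4}


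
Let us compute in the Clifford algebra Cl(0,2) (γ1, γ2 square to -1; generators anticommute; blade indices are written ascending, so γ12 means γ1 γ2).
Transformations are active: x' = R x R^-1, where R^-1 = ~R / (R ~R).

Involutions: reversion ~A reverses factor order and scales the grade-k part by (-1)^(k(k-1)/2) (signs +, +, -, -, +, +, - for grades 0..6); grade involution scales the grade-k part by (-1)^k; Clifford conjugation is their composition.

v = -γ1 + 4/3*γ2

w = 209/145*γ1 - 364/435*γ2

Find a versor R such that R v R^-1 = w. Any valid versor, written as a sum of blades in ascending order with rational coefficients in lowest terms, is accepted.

R = v + w = 64/145*γ1 + 72/145*γ2 works: the equal norms (-25/9) guarantee its sandwich swaps v into w.
Answer: 64/145*γ1 + 72/145*γ2


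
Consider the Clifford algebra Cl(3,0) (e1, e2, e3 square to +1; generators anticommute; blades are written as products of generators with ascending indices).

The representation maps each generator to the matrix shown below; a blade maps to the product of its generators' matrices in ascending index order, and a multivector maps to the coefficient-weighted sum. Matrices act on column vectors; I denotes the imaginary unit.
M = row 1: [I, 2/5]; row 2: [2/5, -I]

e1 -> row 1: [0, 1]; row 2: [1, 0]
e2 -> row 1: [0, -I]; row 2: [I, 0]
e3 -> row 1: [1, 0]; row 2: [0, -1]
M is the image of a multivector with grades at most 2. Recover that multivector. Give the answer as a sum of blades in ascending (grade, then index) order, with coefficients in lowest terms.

Method: 1, rho(e1), rho(e2), rho(e3) form a trace-orthogonal basis of the 2x2 complex matrices (tr(X Y) = 2 if X = Y, else 0), so M = m0*1 + m1*rho(e1) + m2*rho(e2) + m3*rho(e3) with m0 = tr(M)/2 = 0, m1 = tr(M rho(e1))/2 = 2/5, m2 = tr(M rho(e2))/2 = 0, m3 = tr(M rho(e3))/2 = I.
Multiplying table entries, the bivector images are rho(e1 e2) = I*rho(e3), rho(e1 e3) = -I*rho(e2), rho(e2 e3) = I*rho(e1); with real blade coefficients the real parts of m0..m3 are the coefficients of 1, e1, e2, e3 and the imaginary parts give the bivectors (e2 e3: Im m1, e1 e3: -Im m2, e1 e2: Im m3).
Answer: 2/5*e1 + e1 e2


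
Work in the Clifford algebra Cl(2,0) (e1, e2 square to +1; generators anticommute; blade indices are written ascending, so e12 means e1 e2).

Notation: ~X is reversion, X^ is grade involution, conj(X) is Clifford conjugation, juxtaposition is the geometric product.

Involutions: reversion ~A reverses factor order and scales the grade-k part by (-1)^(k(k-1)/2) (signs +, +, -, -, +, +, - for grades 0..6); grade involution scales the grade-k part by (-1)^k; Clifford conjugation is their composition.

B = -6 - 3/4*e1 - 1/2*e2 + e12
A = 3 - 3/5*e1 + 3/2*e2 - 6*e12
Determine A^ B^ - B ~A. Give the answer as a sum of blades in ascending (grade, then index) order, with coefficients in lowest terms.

first term: -123/10 - 57/20*e1 + 78/5*e2 + 1617/40*e12
second term: -243/10 + 117/20*e1 - 72/5*e2 - 1377/40*e12
Answer: 12 - 87/10*e1 + 30*e2 + 1497/20*e12


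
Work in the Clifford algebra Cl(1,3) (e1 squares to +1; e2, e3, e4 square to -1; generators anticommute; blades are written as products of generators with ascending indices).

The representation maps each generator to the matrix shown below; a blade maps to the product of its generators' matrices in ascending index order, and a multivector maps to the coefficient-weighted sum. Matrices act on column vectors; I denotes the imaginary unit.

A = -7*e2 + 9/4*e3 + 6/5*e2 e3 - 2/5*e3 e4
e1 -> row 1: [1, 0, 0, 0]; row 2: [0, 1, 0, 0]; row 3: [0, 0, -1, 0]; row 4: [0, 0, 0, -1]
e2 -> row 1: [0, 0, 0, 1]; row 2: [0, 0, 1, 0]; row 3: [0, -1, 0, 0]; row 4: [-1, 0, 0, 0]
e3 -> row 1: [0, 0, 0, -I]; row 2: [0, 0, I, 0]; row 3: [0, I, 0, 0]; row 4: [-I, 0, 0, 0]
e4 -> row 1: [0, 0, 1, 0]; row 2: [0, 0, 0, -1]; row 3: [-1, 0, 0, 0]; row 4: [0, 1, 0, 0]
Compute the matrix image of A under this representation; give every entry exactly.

Bivector images (products of the table entries): rho(e2 e3) = rho(e2)rho(e3) = row 1: [-I, 0, 0, 0]; row 2: [0, I, 0, 0]; row 3: [0, 0, -I, 0]; row 4: [0, 0, 0, I]; rho(e3 e4) = rho(e3)rho(e4) = row 1: [0, -I, 0, 0]; row 2: [-I, 0, 0, 0]; row 3: [0, 0, 0, -I]; row 4: [0, 0, -I, 0].
M = (-7)*rho(e2) + (9/4)*rho(e3) + (6/5)*rho(e2 e3) + (-2/5)*rho(e3 e4), summed entrywise:
Answer: row 1: [-6*I/5, 2*I/5, 0, -7 - 9*I/4]; row 2: [2*I/5, 6*I/5, -7 + 9*I/4, 0]; row 3: [0, 7 + 9*I/4, -6*I/5, 2*I/5]; row 4: [7 - 9*I/4, 0, 2*I/5, 6*I/5]


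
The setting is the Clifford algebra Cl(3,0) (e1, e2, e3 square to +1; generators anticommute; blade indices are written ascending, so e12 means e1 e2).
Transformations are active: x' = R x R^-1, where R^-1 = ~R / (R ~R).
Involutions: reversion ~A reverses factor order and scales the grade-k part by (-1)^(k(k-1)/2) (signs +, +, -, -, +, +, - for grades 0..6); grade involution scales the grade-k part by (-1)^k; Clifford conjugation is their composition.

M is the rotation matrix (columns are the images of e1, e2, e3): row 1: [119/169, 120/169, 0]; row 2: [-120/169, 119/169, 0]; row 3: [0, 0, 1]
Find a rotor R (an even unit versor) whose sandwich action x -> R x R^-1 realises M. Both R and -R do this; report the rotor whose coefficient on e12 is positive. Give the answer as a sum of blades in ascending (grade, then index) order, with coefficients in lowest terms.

Method: write R = a + b12*e12 + b13*e13 + b23*e23 with a^2 + b12^2 + b13^2 + b23^2 = 1 (so R^-1 = ~R). Expanding the columns R e_j ~R gives tr M = 4a^2 - 1 and, from the antisymmetric part, M21 - M12 = -4a*b12, M13 - M31 = 4a*b13, M32 - M23 = -4a*b23.
Here tr M = 407/169, so a^2 = (1 + tr M)/4 = 144/169 and a = ±12/13. Taking a = 12/13: M21 - M12 = -240/169, M13 - M31 = 0, M32 - M23 = 0, giving b12 = 5/13, b13 = 0, b23 = 0, i.e. R = 12/13 + 5/13*e12.
Its e12 coefficient is already positive.
Answer: 12/13 + 5/13*e12. Uniqueness: Spin(3) -> SO(3) maps R and -R to the same rotation of trace 407/169; fixing the sign of the e12 coefficient removes the ambiguity.


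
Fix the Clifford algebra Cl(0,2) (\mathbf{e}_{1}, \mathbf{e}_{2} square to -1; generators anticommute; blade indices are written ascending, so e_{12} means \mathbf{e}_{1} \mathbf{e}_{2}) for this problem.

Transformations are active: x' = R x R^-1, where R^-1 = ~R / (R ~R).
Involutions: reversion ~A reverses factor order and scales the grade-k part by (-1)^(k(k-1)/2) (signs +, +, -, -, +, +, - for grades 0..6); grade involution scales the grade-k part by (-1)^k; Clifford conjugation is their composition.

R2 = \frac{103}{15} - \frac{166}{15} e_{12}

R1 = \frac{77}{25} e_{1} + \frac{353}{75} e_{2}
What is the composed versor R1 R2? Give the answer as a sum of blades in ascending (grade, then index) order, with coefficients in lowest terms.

Distribute over the terms of R1 (each basis-blade product reordered to ascending indices, repeated generators contracted through their squares):
(\frac{77}{25} e_{1}) R2 = \frac{7931}{375} e_{1} + \frac{12782}{375} e_{2}
(\frac{353}{75} e_{2}) R2 = -\frac{58598}{1125} e_{1} + \frac{36359}{1125} e_{2}
Summing the partial products and collecting blades:
Answer: -\frac{6961}{225} e_{1} + \frac{14941}{225} e_{2}


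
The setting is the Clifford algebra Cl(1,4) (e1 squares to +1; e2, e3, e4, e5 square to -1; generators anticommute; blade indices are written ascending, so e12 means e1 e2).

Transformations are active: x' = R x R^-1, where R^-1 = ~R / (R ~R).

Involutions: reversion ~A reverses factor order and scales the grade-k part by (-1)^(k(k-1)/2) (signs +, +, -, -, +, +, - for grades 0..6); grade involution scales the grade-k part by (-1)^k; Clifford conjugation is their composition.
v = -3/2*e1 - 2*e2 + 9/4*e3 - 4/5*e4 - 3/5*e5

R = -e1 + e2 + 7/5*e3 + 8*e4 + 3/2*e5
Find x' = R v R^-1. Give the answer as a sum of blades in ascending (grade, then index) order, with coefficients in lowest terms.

~R = -e1 + e2 + 7/5*e3 + 8*e4 + 3/2*e5, and R ~R = -6821/100, so R^-1 = ~R / (-6821/100).
R v = 153/20 + 7/2*e12 - 3/20*e13 + 64/5*e14 + 57/20*e15 + 101/20*e23 + 76/5*e24 + 12/5*e25 - 478/25*e34 - 843/200*e35 - 18/5*e45
Answer: 23523/13642*e1 + 12112/6821*e2 - 69957/27284*e3 - 33916/34105*e4 + 8988/34105*e5


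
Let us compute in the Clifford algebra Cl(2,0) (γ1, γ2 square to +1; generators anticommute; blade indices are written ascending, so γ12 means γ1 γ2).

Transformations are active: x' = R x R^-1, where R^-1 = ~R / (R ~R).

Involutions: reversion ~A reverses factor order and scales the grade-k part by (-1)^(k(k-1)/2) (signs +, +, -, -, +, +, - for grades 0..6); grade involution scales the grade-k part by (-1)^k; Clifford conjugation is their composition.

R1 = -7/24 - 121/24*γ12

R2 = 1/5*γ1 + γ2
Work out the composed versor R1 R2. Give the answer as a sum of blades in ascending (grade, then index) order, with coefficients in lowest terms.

Distribute over the terms of R1 (each basis-blade product reordered to ascending indices, repeated generators contracted through their squares):
(-7/24) R2 = -7/120*γ1 - 7/24*γ2
(-121/24*γ12) R2 = -121/24*γ1 + 121/120*γ2
Summing the partial products and collecting blades:
Answer: -51/10*γ1 + 43/60*γ2


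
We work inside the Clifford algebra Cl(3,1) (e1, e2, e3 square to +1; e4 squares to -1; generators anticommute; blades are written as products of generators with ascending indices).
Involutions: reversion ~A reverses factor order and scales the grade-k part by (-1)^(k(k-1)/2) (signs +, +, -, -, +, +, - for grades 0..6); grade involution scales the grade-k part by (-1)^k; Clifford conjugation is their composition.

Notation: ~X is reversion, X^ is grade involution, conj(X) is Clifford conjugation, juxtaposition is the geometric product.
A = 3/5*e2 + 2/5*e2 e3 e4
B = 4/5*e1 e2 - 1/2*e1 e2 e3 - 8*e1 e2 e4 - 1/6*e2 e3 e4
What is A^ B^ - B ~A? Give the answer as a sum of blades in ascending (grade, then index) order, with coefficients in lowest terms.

first term: -1/15 + 12/25*e1 - 29/10*e1 e3 + 23/5*e1 e4 - 1/10*e3 e4 + 8/25*e1 e3 e4
second term: 1/15 + 12/25*e1 - 29/10*e1 e3 + 23/5*e1 e4 - 1/10*e3 e4 - 8/25*e1 e3 e4
Answer: -2/15 + 16/25*e1 e3 e4


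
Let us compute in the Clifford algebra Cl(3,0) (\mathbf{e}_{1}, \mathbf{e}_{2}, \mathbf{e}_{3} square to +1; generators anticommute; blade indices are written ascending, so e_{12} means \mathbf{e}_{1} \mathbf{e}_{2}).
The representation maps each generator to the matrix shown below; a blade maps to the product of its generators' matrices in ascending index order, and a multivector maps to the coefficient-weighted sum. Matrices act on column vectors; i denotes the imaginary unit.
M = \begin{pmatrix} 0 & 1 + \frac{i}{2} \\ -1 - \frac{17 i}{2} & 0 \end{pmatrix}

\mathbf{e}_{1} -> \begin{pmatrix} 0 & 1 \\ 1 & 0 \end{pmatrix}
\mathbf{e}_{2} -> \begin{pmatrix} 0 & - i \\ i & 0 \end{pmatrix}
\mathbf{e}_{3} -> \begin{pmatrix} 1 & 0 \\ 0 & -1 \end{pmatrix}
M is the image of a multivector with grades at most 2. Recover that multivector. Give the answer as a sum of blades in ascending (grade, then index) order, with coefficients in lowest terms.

Method: 1, rho(e_{1}), rho(e_{2}), rho(e_{3}) form a trace-orthogonal basis of the 2x2 complex matrices (tr(X Y) = 2 if X = Y, else 0), so M = m0*1 + m1*rho(e_{1}) + m2*rho(e_{2}) + m3*rho(e_{3}) with m0 = tr(M)/2 = 0, m1 = tr(M rho(e_{1}))/2 = - 4 i, m2 = tr(M rho(e_{2}))/2 = - \frac{9}{2} + i, m3 = tr(M rho(e_{3}))/2 = 0.
Multiplying table entries, the bivector images are rho(e_{12}) = i*rho(e_{3}), rho(e_{13}) = -i*rho(e_{2}), rho(e_{23}) = i*rho(e_{1}); with real blade coefficients the real parts of m0..m3 are the coefficients of 1, e_{1}, e_{2}, e_{3} and the imaginary parts give the bivectors (e_{23}: Im m1, e_{13}: -Im m2, e_{12}: Im m3).
Answer: -\frac{9}{2} e_{2} - e_{13} - 4 e_{23}


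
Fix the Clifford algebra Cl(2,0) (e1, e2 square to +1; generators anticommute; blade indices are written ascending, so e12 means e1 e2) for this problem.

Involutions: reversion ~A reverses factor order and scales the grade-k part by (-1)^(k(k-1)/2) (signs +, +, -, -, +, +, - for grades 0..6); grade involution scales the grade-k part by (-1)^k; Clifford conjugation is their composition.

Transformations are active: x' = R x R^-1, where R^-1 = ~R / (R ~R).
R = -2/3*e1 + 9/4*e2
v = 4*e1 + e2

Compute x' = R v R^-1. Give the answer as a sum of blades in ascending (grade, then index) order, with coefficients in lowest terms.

~R = -2/3*e1 + 9/4*e2, and R ~R = 793/144, so R^-1 = ~R / (793/144).
R v = -5/12 - 29/3*e12
Answer: -3092/793*e1 - 1063/793*e2


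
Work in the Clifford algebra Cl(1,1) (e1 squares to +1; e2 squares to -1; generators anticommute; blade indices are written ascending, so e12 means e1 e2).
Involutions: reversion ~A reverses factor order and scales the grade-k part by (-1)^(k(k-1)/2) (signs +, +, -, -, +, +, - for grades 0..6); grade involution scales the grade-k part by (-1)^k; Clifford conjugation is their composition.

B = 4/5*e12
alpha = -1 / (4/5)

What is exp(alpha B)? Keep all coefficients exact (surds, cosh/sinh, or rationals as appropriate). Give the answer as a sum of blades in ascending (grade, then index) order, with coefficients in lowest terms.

B^2 = (4/5)^2*(e12)^2 = 16/25*(+1) = 16/25 (a basis 2-blade squares to minus the product of its generators' squares).
B^2 = 16/25 — the positive square puts this in the hyperbolic regime; l = 4/5, alpha*l = -1, so exp(alpha B) = cosh(-1) + (sinh(-1)/(4/5))*B = cosh(1) + (-5*sinh(1)/4)*B.
Answer: cosh(1) - sinh(1)*e12


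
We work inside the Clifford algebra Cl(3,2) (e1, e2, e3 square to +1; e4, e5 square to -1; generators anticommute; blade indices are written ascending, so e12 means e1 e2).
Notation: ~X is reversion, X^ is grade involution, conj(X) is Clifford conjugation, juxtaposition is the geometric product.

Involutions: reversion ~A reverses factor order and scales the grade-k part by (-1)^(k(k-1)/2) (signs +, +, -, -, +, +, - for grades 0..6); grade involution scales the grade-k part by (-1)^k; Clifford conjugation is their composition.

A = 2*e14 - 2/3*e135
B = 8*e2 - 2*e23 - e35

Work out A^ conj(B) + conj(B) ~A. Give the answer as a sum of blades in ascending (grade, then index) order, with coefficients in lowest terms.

first term: 2/3*e1 + 16*e124 - 4/3*e125 + 4*e1234 - 16/3*e1235 - 2*e1345
second term: 2/3*e1 - 16*e124 + 4/3*e125 - 4*e1234 + 16/3*e1235 + 2*e1345
Answer: 4/3*e1


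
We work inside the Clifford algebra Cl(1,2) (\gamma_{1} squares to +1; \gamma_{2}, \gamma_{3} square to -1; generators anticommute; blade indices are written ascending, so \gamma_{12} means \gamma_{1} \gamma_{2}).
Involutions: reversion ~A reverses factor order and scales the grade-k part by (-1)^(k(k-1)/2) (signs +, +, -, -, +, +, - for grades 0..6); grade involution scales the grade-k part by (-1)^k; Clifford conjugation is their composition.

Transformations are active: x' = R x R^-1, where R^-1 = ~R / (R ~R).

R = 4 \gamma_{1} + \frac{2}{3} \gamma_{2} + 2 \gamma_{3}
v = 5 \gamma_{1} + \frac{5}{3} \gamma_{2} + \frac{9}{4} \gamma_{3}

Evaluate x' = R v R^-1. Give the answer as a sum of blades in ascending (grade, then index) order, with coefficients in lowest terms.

~R = 4 \gamma_{1} + \frac{2}{3} \gamma_{2} + 2 \gamma_{3}, and R ~R = \frac{104}{9}, so R^-1 = ~R / (\frac{104}{9}).
R v = \frac{259}{18} + \frac{10}{3} \gamma_{12} - \gamma_{13} - \frac{11}{6} \gamma_{23}
Answer: \frac{129}{26} \gamma_{1} - \frac{1}{156} \gamma_{2} + \frac{71}{26} \gamma_{3}


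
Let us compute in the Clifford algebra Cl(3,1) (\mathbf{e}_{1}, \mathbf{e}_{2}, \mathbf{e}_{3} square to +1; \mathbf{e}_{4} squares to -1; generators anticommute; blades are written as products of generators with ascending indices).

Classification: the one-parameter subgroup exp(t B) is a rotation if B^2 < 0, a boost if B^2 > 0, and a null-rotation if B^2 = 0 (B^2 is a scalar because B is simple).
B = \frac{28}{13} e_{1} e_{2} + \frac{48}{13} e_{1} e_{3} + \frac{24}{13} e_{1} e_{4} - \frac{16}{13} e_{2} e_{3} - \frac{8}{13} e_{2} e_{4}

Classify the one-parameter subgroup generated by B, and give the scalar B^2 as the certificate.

B^2 term by term: the squares give (\frac{28}{13})^2*(e_{1} e_{2})^2 + (\frac{48}{13})^2*(e_{1} e_{3})^2 + (\frac{24}{13})^2*(e_{1} e_{4})^2 + (-\frac{16}{13})^2*(e_{2} e_{3})^2 + (-\frac{8}{13})^2*(e_{2} e_{4})^2 = \frac{784}{169}*(-1) + \frac{2304}{169}*(-1) + \frac{576}{169}*(+1) + \frac{256}{169}*(-1) + \frac{64}{169}*(+1) = -16 (each basis 2-blade squares to minus the product of its generators' squares); cross terms between blades sharing an index anticommute and cancel; the commuting (index-disjoint) pairs give grade-4 terms 2*c*c'*(blade product), which cancel blade by blade — e_{1} e_{2} e_{3} e_{4}: \frac{768}{169} - \frac{768}{169} = 0 — confirming B is simple. So B^2 = -16.
Answer: rotation, certificate B^2 = -16. The scalar -16 is the complete invariant here: its sign names the subgroup type.


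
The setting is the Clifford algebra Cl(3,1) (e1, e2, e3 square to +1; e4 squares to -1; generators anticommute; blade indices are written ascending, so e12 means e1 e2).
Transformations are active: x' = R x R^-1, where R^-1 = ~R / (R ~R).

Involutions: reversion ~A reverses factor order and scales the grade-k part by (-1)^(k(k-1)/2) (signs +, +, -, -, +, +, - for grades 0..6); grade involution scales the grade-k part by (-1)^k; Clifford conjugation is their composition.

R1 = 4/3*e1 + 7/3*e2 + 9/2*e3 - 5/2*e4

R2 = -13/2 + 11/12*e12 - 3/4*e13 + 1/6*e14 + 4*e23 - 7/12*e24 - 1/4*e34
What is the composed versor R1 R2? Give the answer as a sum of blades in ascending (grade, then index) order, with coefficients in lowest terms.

Distribute over the terms of R1 (each basis-blade product reordered to ascending indices, repeated generators contracted through their squares):
(4/3*e1) R2 = -26/3*e1 + 11/9*e2 - e3 + 2/9*e4 + 16/3*e123 - 7/9*e124 - 1/3*e134
(7/3*e2) R2 = -77/36*e1 - 91/6*e2 + 28/3*e3 - 49/36*e4 + 7/4*e123 - 7/18*e124 - 7/12*e234
(9/2*e3) R2 = 27/8*e1 - 18*e2 - 117/4*e3 - 9/8*e4 + 33/8*e123 - 3/4*e134 + 21/8*e234
(-5/2*e4) R2 = -5/12*e1 + 35/24*e2 + 5/8*e3 + 65/4*e4 - 55/24*e124 + 15/8*e134 - 10*e234
Summing the partial products and collecting blades:
Answer: -565/72*e1 - 2195/72*e2 - 487/24*e3 + 1007/72*e4 + 269/24*e123 - 83/24*e124 + 19/24*e134 - 191/24*e234


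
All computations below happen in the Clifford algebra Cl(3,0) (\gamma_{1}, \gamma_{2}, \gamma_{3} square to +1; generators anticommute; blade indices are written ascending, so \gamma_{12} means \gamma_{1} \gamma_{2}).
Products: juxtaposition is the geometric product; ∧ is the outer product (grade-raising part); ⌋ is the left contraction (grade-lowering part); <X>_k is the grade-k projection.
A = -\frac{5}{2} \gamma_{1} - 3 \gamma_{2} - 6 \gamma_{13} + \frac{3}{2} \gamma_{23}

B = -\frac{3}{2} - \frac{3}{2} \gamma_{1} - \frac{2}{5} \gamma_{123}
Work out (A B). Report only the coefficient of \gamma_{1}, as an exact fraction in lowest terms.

step 1: \frac{15}{4} + \frac{87}{20} \gamma_{1} + \frac{69}{10} \gamma_{2} - 9 \gamma_{3} - \frac{9}{2} \gamma_{12} + \frac{39}{5} \gamma_{13} - \frac{5}{4} \gamma_{23} - \frac{9}{4} \gamma_{123}
Answer: \frac{87}{20}


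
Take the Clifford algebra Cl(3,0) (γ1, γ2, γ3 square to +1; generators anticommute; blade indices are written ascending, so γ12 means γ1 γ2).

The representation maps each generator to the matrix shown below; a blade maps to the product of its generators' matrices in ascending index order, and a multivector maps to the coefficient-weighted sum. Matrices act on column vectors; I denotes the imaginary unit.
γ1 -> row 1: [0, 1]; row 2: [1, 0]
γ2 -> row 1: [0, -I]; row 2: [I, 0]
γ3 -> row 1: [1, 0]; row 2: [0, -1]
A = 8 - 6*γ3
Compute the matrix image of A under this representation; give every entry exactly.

M = (8)*1 + (-6)*rho(γ3), summed entrywise (1 is the identity matrix):
Answer: row 1: [2, 0]; row 2: [0, 14]


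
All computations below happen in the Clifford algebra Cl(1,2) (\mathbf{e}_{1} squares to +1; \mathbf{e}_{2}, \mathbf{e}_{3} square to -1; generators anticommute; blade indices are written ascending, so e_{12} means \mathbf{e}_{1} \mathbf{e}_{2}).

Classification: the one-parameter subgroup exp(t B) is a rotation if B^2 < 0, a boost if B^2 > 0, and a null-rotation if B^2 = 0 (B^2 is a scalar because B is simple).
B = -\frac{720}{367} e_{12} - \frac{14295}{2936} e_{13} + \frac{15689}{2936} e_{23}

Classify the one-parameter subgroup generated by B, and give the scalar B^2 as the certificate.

B^2 term by term: the squares give (-\frac{720}{367})^2*(e_{12})^2 + (-\frac{14295}{2936})^2*(e_{13})^2 + (\frac{15689}{2936})^2*(e_{23})^2 = \frac{518400}{134689}*(+1) + \frac{204347025}{8620096}*(+1) + \frac{246144721}{8620096}*(-1) = -1 (each basis 2-blade squares to minus the product of its generators' squares); cross terms between blades sharing an index anticommute and cancel. So B^2 = -1.
Answer: rotation, certificate B^2 = -1. Key observation: B^2 = -1 is a conjugation invariant, so its sign decides the class regardless of the surface form of B.


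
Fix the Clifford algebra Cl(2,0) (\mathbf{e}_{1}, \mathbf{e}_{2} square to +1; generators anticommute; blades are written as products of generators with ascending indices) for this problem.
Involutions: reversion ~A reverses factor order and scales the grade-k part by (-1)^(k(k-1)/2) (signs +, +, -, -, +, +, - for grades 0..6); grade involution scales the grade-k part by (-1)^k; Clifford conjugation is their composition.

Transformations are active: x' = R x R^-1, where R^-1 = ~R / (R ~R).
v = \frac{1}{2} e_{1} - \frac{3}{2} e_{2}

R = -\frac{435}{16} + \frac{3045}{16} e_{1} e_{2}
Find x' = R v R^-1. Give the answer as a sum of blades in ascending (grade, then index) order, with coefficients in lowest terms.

~R = -\frac{435}{16} - \frac{3045}{16} e_{1} e_{2}, and R ~R = \frac{4730625}{128}, so R^-1 = ~R / (\frac{4730625}{128}).
R v = -\frac{4785}{16} e_{1} - \frac{435}{8} e_{2}
Answer: -\frac{3}{50} e_{1} + \frac{79}{50} e_{2}


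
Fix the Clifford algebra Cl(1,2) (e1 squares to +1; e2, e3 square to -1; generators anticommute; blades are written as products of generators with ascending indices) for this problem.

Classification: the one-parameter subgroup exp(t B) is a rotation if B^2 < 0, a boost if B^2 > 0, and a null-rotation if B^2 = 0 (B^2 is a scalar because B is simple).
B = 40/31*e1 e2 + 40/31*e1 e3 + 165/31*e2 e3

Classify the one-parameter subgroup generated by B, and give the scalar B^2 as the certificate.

B^2 term by term: the squares give (40/31)^2*(e1 e2)^2 + (40/31)^2*(e1 e3)^2 + (165/31)^2*(e2 e3)^2 = 1600/961*(+1) + 1600/961*(+1) + 27225/961*(-1) = -25 (each basis 2-blade squares to minus the product of its generators' squares); cross terms between blades sharing an index anticommute and cancel. So B^2 = -25.
Answer: rotation, certificate B^2 = -25. Note: conjugating B changes its blade decomposition but never the scalar B^2 = -25, whose sign settles the classification.


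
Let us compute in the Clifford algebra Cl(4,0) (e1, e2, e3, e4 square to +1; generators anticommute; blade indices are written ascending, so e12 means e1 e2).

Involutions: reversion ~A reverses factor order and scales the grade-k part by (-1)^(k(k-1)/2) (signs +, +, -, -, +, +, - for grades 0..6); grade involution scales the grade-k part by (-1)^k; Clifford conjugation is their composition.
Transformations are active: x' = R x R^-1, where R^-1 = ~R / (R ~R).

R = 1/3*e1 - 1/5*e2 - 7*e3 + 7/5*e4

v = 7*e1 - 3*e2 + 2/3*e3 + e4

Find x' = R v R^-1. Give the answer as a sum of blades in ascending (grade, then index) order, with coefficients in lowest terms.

~R = 1/3*e1 - 1/5*e2 - 7*e3 + 7/5*e4, and R ~R = 460/9, so R^-1 = ~R / (460/9).
R v = -1/3 + 2/5*e12 + 443/9*e13 - 142/15*e14 - 317/15*e23 + 4*e24 - 119/15*e34
Answer: -1611/230*e1 + 3453/1150*e2 - 397/690*e3 - 1171/1150*e4
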